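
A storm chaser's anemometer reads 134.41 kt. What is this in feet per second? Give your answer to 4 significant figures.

1 kt = 1.68781 ft/s, so 134.41 × 1.68781 = 226.9 ft/s.

226.9 ft/s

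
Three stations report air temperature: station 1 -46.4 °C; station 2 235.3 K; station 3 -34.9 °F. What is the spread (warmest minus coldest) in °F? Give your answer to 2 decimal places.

station 2: 235.3 K = -37.850 °C.
station 3: -34.9 °F = -37.167 °C.
Spread: (-37.167) − (-46.400) = 9.233 °C = 16.62 °F.

16.62 °F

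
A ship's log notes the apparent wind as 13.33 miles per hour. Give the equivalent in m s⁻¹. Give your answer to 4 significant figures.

1 mph = 0.44704 m/s, so 13.33 × 0.44704 = 5.959 m/s.

5.959 m/s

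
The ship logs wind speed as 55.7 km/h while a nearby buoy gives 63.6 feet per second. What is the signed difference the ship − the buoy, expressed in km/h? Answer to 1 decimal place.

-14.1 km/h

the buoy: 63.6 ft/s = 69.787 km/h.
Difference: 55.700 − 69.787 = -14.1 km/h.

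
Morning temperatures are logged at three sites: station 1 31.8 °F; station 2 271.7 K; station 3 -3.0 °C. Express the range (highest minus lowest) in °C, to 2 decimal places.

2.89 °C

station 1: 31.8 °F = -0.111 °C.
station 2: 271.7 K = -1.450 °C.
Spread: (-0.111) − (-3.000) = 2.889 °C.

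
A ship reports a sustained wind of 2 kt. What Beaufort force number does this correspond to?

Beaufort force 1

2 kt lies in the Beaufort 1 band (light air, 1–3 kt).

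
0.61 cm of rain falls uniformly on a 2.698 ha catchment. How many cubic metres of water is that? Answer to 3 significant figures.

165 cubic metres

Depth: 0.61 cm × 10 = 6.1 mm.
Area: 2.698 ha = 26980 m².
1 mm over 1 m² is 1 L, so volume = 6.1 × 26980 = 164578 L = 165 m³.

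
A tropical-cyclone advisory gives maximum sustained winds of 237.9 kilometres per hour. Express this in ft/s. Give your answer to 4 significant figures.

1 km/h = 0.911344 ft/s, so 237.9 × 0.911344 = 216.8 ft/s.

216.8 ft/s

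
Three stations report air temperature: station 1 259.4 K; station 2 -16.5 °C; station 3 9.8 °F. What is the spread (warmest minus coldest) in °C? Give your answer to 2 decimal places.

station 1: 259.4 K = -13.750 °C.
station 3: 9.8 °F = -12.333 °C.
Spread: (-12.333) − (-16.500) = 4.167 °C.

4.17 °C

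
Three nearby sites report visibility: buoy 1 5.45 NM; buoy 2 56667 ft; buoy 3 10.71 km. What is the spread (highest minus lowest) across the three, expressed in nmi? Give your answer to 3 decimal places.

3.876 nmi

buoy 2: 56667 ft = 9.32619 nmi.
buoy 3: 10.71 km = 5.78294 nmi.
Spread: 9.32619 − 5.45000 = 3.876 nmi.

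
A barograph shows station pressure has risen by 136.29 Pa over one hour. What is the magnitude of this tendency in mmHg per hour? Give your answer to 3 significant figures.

136.29 Pa / 1 h × 0.00750062 mmHg/Pa = 1.02 mmHg/h.

1.02 mmHg per hour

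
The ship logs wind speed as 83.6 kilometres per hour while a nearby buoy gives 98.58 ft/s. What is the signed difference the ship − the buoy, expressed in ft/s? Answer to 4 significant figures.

the ship: 83.6 km/h = 76.1884 ft/s.
Difference: 76.1884 − 98.5800 = -22.39 ft/s.

-22.39 ft/s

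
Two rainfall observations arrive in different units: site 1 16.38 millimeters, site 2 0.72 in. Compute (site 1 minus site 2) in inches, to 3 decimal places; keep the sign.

site 1: 16.38 mm = 0.64488 in.
Difference: 0.64488 − 0.72000 = -0.075 in.

-0.075 in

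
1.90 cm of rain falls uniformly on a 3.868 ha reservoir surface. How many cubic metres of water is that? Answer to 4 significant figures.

Depth: 1.90 cm × 10 = 19 mm.
Area: 3.868 ha = 38680 m².
1 mm over 1 m² is 1 L, so volume = 19 × 38680 = 734920 L = 734.9 m³.

734.9 cubic metres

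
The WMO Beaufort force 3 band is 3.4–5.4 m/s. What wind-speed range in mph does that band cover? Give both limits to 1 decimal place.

7.6 to 12.1 mph

3.4–5.4 m/s × 2.237 = 7.6–12.1 mph.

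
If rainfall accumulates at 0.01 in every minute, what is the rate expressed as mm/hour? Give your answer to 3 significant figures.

15.2 mm/hour

0.01 in/minute × 25.4 mm/in × 60 minute/hour = 15.2 mm/hour.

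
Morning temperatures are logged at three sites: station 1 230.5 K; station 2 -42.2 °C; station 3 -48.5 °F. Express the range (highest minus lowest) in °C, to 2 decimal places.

station 1: 230.5 K = -42.650 °C.
station 3: -48.5 °F = -44.722 °C.
Spread: (-42.200) − (-44.722) = 2.522 °C.

2.52 °C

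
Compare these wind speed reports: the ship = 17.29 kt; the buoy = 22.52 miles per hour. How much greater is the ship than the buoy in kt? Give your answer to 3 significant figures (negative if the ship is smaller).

the buoy: 22.52 mph = 19.5693 kt.
Difference: 17.2900 − 19.5693 = -2.28 kt.

-2.28 kt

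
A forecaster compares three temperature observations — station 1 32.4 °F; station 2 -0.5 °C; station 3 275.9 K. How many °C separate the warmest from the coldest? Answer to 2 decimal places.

3.25 °C

station 1: 32.4 °F = 0.222 °C.
station 3: 275.9 K = 2.750 °C.
Spread: 2.750 − (-0.500) = 3.250 °C.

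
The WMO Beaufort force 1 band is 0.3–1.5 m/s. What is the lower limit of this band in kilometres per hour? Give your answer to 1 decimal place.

1.1 km/h

0.3–1.5 m/s × 3.6 = 1.1–5.4 km/h.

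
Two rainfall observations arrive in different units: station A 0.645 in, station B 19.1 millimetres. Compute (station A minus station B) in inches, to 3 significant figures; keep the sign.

station B: 19.1 mm = 0.75197 in.
Difference: 0.64500 − 0.75197 = -0.107 in.

-0.107 in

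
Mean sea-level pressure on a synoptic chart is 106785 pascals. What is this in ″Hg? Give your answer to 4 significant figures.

31.53 inHg

1 Pa = 0.0002953 inHg, so 106785 × 0.0002953 = 31.53 inHg.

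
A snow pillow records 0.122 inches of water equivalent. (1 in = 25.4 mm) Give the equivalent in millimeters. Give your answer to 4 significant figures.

3.099 mm

1 in = 25.4 mm, so 0.122 × 25.4 = 3.099 mm.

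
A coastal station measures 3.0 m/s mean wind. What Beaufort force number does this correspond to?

3.0 m/s lies in the Beaufort 2 band (light breeze, 1.6–3.3 m/s).

Beaufort force 2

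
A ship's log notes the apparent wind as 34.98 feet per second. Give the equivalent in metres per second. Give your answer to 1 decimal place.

10.7 m/s

1 ft/s = 0.3048 m/s, so 34.98 × 0.3048 = 10.7 m/s.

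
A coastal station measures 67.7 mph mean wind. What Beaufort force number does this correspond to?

67.7 mph = 30.3 m/s, which is Beaufort 11 (violent storm, 28.5–32.6 m/s).

Beaufort force 11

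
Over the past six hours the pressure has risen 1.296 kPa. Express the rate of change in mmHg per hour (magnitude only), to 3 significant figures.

1.62 mmHg per hour

1.296 kPa / 6 h × 7.50062 mmHg/kPa = 1.62 mmHg/h.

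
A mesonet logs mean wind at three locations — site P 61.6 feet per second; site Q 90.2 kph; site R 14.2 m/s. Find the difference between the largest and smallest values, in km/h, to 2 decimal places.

site P: 61.6 ft/s = 67.5924 km/h.
site R: 14.2 m/s = 51.1200 km/h.
Spread: 90.2000 − 51.1200 = 39.08 km/h.

39.08 km/h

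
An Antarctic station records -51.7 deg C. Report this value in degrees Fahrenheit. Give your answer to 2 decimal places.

°F = °C × 9/5 + 32 = -51.7 × 1.8 + 32 = -61.06 °F.

-61.06 °F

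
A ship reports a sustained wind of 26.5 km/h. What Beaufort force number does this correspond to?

Beaufort force 4

26.5 km/h = 7.4 m/s, which is Beaufort 4 (moderate breeze, 5.5–7.9 m/s).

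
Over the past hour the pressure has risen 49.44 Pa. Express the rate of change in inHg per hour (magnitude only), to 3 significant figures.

49.44 Pa / 1 h × 0.0002953 inHg/Pa = 0.0146 inHg/h.

0.0146 inHg per hour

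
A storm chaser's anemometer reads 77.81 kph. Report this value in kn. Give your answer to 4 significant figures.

42.01 kt

1 km/h = 0.539957 kt, so 77.81 × 0.539957 = 42.01 kt.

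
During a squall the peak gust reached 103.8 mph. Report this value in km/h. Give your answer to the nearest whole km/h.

1 mph = 1.60934 km/h, so 103.8 × 1.60934 = 167 km/h.

167 km/h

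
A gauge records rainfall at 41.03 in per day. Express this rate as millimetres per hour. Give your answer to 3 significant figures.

43.4 mm/hour

41.03 in/day × 25.4 mm/in × 0.0416667 day/hour = 43.4 mm/hour.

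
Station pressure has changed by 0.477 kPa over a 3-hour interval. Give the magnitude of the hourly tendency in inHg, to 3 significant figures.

0.477 kPa / 3 h × 0.2953 inHg/kPa = 0.0470 inHg/h.

0.0470 inHg per hour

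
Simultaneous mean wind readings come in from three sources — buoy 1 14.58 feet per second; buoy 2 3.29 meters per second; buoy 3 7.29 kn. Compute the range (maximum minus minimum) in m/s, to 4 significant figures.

1.154 m/s

buoy 1: 14.58 ft/s = 4.44398 m/s.
buoy 3: 7.29 kt = 3.75030 m/s.
Spread: 4.44398 − 3.29000 = 1.154 m/s.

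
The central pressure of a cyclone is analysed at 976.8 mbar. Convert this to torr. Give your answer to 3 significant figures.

733 mmHg

1 mb = 0.750062 mmHg, so 976.8 × 0.750062 = 733 mmHg.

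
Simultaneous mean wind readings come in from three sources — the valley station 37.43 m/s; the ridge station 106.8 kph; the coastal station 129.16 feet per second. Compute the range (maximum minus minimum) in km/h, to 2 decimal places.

34.92 km/h

the valley station: 37.43 m/s = 134.7480 km/h.
the coastal station: 129.16 ft/s = 141.7247 km/h.
Spread: 141.7247 − 106.8000 = 34.92 km/h.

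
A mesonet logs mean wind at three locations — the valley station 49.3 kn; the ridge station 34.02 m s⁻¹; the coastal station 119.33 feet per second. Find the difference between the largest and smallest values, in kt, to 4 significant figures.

the ridge station: 34.02 m/s = 66.1296 kt.
the coastal station: 119.33 ft/s = 70.7011 kt.
Spread: 70.7011 − 49.3000 = 21.40 kt.

21.40 kt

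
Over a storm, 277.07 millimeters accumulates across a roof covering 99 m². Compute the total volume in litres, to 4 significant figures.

27430 litres

1 mm over 1 m² is 1 L, so volume = 277.07 × 99 = 27429.93 L ≈ 27430 L.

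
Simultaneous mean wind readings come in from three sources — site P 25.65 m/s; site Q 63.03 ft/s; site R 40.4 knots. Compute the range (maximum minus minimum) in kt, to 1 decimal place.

site P: 25.65 m/s = 49.860 kt.
site Q: 63.03 ft/s = 37.344 kt.
Spread: 49.860 − 37.344 = 12.5 kt.

12.5 kt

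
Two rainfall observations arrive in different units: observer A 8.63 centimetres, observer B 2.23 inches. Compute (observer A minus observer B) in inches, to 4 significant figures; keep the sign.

1.168 in

observer A: 8.63 cm = 3.39764 in.
Difference: 3.39764 − 2.23000 = 1.168 in.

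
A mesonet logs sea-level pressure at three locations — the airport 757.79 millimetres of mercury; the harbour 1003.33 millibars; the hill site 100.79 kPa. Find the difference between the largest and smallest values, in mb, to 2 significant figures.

the airport: 757.79 mmHg = 1010.304 mb.
the hill site: 100.79 kPa = 1007.900 mb.
Spread: 1010.304 − 1003.330 = 7.0 mb.

7.0 mb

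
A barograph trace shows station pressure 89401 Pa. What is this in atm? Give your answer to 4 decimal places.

0.8823 atm

1 Pa = 9.86923e-06 atm, so 89401 × 9.86923e-06 = 0.8823 atm.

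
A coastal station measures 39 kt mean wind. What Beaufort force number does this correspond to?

Beaufort force 8

39 kt lies in the Beaufort 8 band (gale, 34–40 kt).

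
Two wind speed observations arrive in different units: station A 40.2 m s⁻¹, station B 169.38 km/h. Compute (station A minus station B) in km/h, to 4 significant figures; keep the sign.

-24.66 km/h

station A: 40.2 m/s = 144.7200 km/h.
Difference: 144.7200 − 169.3800 = -24.66 km/h.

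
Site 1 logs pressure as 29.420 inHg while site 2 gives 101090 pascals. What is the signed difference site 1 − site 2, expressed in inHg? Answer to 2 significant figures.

-0.43 inHg

site 2: 101090 Pa = 29.8519 inHg.
Difference: 29.4200 − 29.8519 = -0.43 inHg.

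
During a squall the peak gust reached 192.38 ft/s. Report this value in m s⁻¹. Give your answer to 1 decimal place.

1 ft/s = 0.3048 m/s, so 192.38 × 0.3048 = 58.6 m/s.

58.6 m/s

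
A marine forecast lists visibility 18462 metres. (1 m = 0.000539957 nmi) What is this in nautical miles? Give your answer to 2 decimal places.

9.97 nmi

1 m = 0.000539957 nmi, so 18462 × 0.000539957 = 9.97 nmi.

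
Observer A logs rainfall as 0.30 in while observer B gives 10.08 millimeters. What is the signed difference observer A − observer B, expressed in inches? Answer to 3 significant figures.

observer B: 10.08 mm = 0.3968504 in.
Difference: 0.3000000 − 0.3968504 = -0.0969 in.

-0.0969 in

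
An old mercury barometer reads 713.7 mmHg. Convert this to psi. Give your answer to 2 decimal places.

1 mmHg = 0.0193368 psi, so 713.7 × 0.0193368 = 13.80 psi.

13.80 psi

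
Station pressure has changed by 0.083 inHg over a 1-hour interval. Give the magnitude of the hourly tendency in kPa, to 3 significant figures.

0.083 inHg / 1 h × 3.38639 kPa/inHg = 0.281 kPa/h.

0.281 kPa per hour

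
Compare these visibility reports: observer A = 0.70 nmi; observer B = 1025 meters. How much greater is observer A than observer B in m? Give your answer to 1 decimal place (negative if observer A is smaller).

271.4 m

observer A: 0.70 nmi = 1296.400 m.
Difference: 1296.400 − 1025.000 = 271.4 m.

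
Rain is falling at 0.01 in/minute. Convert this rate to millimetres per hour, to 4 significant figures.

15.24 mm/hour

0.01 in/minute × 25.4 mm/in × 60 minute/hour = 15.24 mm/hour.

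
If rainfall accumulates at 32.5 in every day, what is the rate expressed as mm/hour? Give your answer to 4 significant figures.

34.40 mm/hour

32.5 in/day × 25.4 mm/in × 0.0416667 day/hour = 34.40 mm/hour.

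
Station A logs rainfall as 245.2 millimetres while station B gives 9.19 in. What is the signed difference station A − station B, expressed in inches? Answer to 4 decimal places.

station A: 245.2 mm = 9.653543 in.
Difference: 9.653543 − 9.190000 = 0.4635 in.

0.4635 in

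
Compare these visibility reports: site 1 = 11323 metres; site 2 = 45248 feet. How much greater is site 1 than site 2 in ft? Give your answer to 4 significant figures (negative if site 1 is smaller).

site 1: 11323 m = 37148.95 ft.
Difference: 37148.95 − 45248.00 = -8099 ft.

-8099 ft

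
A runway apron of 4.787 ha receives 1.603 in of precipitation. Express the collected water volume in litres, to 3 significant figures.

1950000 litres

Depth: 1.603 in × 25.4 = 40.7162 mm.
Area: 4.787 ha = 47870 m².
1 mm over 1 m² is 1 L, so volume = 40.7162 × 47870 = 1949084.5 L ≈ 1950000 L.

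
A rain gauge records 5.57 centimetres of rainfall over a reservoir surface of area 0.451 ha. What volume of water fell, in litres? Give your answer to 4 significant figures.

251200 litres

Depth: 5.57 cm × 10 = 55.7 mm.
Area: 0.451 ha = 4510 m².
1 mm over 1 m² is 1 L, so volume = 55.7 × 4510 = 251207 L ≈ 251200 L.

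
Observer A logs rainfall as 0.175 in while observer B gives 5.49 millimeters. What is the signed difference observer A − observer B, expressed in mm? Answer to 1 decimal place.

observer A: 0.175 in = 4.445 mm.
Difference: 4.445 − 5.490 = -1.0 mm.

-1.0 mm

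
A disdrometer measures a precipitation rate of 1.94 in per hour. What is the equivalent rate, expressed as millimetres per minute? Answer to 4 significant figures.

0.8213 mm/minute

1.94 in/hour × 25.4 mm/in × 0.0166667 hour/minute = 0.8213 mm/minute.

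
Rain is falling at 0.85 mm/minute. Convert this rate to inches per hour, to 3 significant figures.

2.01 in/hour

0.85 mm/minute × 0.0393701 in/mm × 60 minute/hour = 2.01 in/hour.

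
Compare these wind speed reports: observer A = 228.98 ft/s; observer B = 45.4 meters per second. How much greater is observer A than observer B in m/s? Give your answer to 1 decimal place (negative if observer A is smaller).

24.4 m/s

observer A: 228.98 ft/s = 69.793 m/s.
Difference: 69.793 − 45.400 = 24.4 m/s.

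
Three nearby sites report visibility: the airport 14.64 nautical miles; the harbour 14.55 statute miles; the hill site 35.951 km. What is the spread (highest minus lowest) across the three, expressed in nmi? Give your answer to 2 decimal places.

the harbour: 14.55 SM = 12.6436 nmi.
the hill site: 35.951 km = 19.4120 nmi.
Spread: 19.4120 − 12.6436 = 6.77 nmi.

6.77 nmi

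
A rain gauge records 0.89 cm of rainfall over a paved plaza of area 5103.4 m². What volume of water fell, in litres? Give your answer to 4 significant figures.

Depth: 0.89 cm × 10 = 8.9 mm.
1 mm over 1 m² is 1 L, so volume = 8.9 × 5103.4 = 45420.26 L ≈ 45420 L.

45420 litres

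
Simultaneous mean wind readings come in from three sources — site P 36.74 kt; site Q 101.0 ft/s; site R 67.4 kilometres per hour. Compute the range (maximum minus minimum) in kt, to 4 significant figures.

23.45 kt

site Q: 101.0 ft/s = 59.8409 kt.
site R: 67.4 km/h = 36.3931 kt.
Spread: 59.8409 − 36.3931 = 23.45 kt.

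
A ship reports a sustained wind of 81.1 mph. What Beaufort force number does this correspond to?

Beaufort force 12

81.1 mph = 36.3 m/s, which is Beaufort 12 (hurricane force, ≥32.7 m/s).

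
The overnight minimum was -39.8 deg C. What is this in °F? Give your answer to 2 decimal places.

°F = °C × 9/5 + 32 = -39.8 × 1.8 + 32 = -39.64 °F.

-39.64 °F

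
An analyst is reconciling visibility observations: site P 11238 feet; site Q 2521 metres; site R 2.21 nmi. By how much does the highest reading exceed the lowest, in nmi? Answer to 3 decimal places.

0.849 nmi

site P: 11238 ft = 1.84954 nmi.
site Q: 2521 m = 1.36123 nmi.
Spread: 2.21000 − 1.36123 = 0.849 nmi.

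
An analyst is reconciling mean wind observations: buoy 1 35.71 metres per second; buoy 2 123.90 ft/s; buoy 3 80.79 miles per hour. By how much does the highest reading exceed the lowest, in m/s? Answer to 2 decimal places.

2.05 m/s

buoy 2: 123.90 ft/s = 37.7647 m/s.
buoy 3: 80.79 mph = 36.1164 m/s.
Spread: 37.7647 − 35.7100 = 2.05 m/s.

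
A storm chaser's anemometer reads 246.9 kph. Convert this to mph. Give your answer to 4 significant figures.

1 km/h = 0.621371 mph, so 246.9 × 0.621371 = 153.4 mph.

153.4 mph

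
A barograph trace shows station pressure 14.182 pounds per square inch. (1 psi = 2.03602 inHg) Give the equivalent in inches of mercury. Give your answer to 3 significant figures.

1 psi = 2.03602 inHg, so 14.182 × 2.03602 = 28.9 inHg.

28.9 inHg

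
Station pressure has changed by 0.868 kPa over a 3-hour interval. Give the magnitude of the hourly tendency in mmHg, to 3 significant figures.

0.868 kPa / 3 h × 7.50062 mmHg/kPa = 2.17 mmHg/h.

2.17 mmHg per hour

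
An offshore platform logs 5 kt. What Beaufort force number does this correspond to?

Beaufort force 2

5 kt lies in the Beaufort 2 band (light breeze, 4–6 kt).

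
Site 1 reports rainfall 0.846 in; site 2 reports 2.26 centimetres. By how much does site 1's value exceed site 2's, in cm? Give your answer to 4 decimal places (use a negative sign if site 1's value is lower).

site 1: 0.846 in = 2.148840 cm.
Difference: 2.148840 − 2.260000 = -0.1112 cm.

-0.1112 cm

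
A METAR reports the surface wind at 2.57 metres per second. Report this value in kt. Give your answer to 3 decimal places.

4.996 kt

1 m/s = 1.94384 kt, so 2.57 × 1.94384 = 4.996 kt.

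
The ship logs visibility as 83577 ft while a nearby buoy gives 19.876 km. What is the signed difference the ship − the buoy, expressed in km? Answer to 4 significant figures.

the ship: 83577 ft = 25.47427 km.
Difference: 25.47427 − 19.87600 = 5.598 km.

5.598 km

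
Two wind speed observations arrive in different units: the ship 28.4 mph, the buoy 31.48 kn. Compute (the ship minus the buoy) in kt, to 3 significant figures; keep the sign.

the ship: 28.4 mph = 24.6789 kt.
Difference: 24.6789 − 31.4800 = -6.80 kt.

-6.80 kt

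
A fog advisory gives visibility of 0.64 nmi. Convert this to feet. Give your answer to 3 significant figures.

1 nmi = 6076.12 ft, so 0.64 × 6076.12 = 3890 ft.

3890 ft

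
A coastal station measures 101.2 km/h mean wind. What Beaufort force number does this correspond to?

101.2 km/h = 28.1 m/s, which is Beaufort 10 (storm, 24.5–28.4 m/s).

Beaufort force 10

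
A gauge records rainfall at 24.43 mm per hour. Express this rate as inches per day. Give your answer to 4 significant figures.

23.08 in/day

24.43 mm/hour × 0.0393701 in/mm × 24 hour/day = 23.08 in/day.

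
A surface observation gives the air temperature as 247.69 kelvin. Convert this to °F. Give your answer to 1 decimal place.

-13.8 °F

First to °C: -25.46 °C.
Then to °F: -13.8 °F.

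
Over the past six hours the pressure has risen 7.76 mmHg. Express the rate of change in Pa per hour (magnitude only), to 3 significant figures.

7.76 mmHg / 6 h × 133.322 Pa/mmHg = 172 Pa/h.

172 Pa per hour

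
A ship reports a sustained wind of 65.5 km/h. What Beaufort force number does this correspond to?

65.5 km/h = 18.2 m/s, which is Beaufort 8 (gale, 17.2–20.7 m/s).

Beaufort force 8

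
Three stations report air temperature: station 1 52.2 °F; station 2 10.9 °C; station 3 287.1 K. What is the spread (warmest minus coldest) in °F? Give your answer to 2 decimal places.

station 1: 52.2 °F = 11.222 °C.
station 3: 287.1 K = 13.950 °C.
Spread: 13.950 − 10.900 = 3.050 °C = 5.49 °F.

5.49 °F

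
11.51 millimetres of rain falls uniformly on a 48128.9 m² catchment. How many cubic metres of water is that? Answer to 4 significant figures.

1 mm over 1 m² is 1 L, so volume = 11.51 × 48128.9 = 553963.64 L = 554.0 m³.

554.0 cubic metres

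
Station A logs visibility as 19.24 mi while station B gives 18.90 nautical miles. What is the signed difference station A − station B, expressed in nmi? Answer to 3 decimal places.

station A: 19.24 SM = 16.71910 nmi.
Difference: 16.71910 − 18.90000 = -2.181 nmi.

-2.181 nmi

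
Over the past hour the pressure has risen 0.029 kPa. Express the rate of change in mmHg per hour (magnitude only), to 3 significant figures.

0.218 mmHg per hour

0.029 kPa / 1 h × 7.50062 mmHg/kPa = 0.218 mmHg/h.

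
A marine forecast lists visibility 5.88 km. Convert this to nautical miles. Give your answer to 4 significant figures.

1 km = 0.539957 nmi, so 5.88 × 0.539957 = 3.175 nmi.

3.175 nmi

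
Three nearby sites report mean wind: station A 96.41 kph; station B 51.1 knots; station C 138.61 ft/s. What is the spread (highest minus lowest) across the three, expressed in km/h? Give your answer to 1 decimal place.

57.5 km/h

station B: 51.1 kt = 94.637 km/h.
station C: 138.61 ft/s = 152.094 km/h.
Spread: 152.094 − 94.637 = 57.5 km/h.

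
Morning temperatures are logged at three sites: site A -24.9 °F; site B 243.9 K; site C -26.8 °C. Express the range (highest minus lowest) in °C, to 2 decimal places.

site A: -24.9 °F = -31.611 °C.
site B: 243.9 K = -29.250 °C.
Spread: (-26.800) − (-31.611) = 4.811 °C.

4.81 °C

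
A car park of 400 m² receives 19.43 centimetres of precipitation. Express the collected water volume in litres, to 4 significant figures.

Depth: 19.43 cm × 10 = 194.3 mm.
1 mm over 1 m² is 1 L, so volume = 194.3 × 400 = 77720 L.

77720 litres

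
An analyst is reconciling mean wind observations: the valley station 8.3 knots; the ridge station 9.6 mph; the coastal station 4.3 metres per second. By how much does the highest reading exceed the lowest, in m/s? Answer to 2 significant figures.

0.030 m/s

the valley station: 8.3 kt = 4.26989 m/s.
the ridge station: 9.6 mph = 4.29158 m/s.
Spread: 4.30000 − 4.26989 = 0.030 m/s.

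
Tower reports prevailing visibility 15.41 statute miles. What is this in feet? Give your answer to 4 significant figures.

81360 ft

1 SM = 5280 ft, so 15.41 × 5280 = 81360 ft.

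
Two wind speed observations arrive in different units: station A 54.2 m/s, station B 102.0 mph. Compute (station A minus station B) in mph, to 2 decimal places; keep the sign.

station A: 54.2 m/s = 121.2419 mph.
Difference: 121.2419 − 102.0000 = 19.24 mph.

19.24 mph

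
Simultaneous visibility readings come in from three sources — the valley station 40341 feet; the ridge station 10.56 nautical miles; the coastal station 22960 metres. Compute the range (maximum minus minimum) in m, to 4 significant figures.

10660 m

the valley station: 40341 ft = 12295.94 m.
the ridge station: 10.56 nmi = 19557.12 m.
Spread: 22960.00 − 12295.94 = 10660 m.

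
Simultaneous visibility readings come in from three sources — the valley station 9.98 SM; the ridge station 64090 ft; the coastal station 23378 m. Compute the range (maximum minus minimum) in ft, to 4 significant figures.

24010 ft

the valley station: 9.98 SM = 52694.40 ft.
the coastal station: 23378 m = 76699.48 ft.
Spread: 76699.48 − 52694.40 = 24010 ft.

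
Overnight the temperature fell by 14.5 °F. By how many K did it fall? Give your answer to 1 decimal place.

8.1 K

For a temperature change the 32° offset cancels: ΔK = 14.5 × 0.5556 = 8.1 K.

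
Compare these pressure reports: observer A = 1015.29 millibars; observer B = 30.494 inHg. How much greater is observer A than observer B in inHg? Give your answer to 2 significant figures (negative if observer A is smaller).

-0.51 inHg

observer A: 1015.29 mb = 29.9815 inHg.
Difference: 29.9815 − 30.4940 = -0.51 inHg.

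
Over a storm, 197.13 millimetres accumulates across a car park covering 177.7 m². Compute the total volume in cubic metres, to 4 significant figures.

35.03 cubic metres

1 mm over 1 m² is 1 L, so volume = 197.13 × 177.7 = 35030.001 L = 35.03 m³.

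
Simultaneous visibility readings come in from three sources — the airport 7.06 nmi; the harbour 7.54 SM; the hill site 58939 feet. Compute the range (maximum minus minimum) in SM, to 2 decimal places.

the airport: 7.06 nmi = 8.1245 SM.
the hill site: 58939 ft = 11.1627 SM.
Spread: 11.1627 − 7.5400 = 3.62 SM.

3.62 SM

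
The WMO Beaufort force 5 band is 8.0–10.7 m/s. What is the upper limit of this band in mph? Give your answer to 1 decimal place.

8.0–10.7 m/s × 2.237 = 17.9–23.9 mph.

23.9 mph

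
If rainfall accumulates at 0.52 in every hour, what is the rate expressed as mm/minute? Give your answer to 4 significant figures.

0.2201 mm/minute

0.52 in/hour × 25.4 mm/in × 0.0166667 hour/minute = 0.2201 mm/minute.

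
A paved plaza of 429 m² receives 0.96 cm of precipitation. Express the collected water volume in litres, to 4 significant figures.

Depth: 0.96 cm × 10 = 9.6 mm.
1 mm over 1 m² is 1 L, so volume = 9.6 × 429 = 4118.4 L ≈ 4118 L.

4118 litres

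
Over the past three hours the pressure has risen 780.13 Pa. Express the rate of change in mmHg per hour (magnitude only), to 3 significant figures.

780.13 Pa / 3 h × 0.00750062 mmHg/Pa = 1.95 mmHg/h.

1.95 mmHg per hour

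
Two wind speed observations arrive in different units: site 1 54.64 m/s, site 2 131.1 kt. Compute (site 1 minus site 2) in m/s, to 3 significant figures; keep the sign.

-12.8 m/s

site 2: 131.1 kt = 67.444 m/s.
Difference: 54.640 − 67.444 = -12.8 m/s.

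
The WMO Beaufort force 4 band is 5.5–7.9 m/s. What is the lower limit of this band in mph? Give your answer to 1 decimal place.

12.3 mph

5.5–7.9 m/s × 2.237 = 12.3–17.7 mph.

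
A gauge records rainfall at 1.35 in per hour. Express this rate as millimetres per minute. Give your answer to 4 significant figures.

1.35 in/hour × 25.4 mm/in × 0.0166667 hour/minute = 0.5715 mm/minute.

0.5715 mm/minute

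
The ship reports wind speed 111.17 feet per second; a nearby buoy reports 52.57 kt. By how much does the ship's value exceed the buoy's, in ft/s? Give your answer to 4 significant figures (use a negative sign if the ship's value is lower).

22.44 ft/s

the buoy: 52.57 kt = 88.7282 ft/s.
Difference: 111.1700 − 88.7282 = 22.44 ft/s.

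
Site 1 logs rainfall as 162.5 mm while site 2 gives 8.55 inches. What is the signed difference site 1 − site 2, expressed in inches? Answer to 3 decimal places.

-2.152 in

site 1: 162.5 mm = 6.39764 in.
Difference: 6.39764 − 8.55000 = -2.152 in.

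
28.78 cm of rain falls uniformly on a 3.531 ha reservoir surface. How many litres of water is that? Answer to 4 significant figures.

Depth: 28.78 cm × 10 = 287.8 mm.
Area: 3.531 ha = 35310 m².
1 mm over 1 m² is 1 L, so volume = 287.8 × 35310 = 10162218 L ≈ 10160000 L.

10160000 litres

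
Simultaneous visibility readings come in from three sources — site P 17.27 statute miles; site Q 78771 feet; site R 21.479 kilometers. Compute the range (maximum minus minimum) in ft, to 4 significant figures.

20720 ft

site P: 17.27 SM = 91185.60 ft.
site R: 21.479 km = 70469.16 ft.
Spread: 91185.60 − 70469.16 = 20720 ft.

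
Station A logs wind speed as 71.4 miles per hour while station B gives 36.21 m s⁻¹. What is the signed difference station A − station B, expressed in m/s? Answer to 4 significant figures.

station A: 71.4 mph = 31.91866 m/s.
Difference: 31.91866 − 36.21000 = -4.291 m/s.

-4.291 m/s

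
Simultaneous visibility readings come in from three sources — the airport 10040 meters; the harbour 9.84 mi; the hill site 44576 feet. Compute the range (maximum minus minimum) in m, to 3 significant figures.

5800 m

the harbour: 9.84 SM = 15835.94 m.
the hill site: 44576 ft = 13586.76 m.
Spread: 15835.94 − 10040.00 = 5800 m.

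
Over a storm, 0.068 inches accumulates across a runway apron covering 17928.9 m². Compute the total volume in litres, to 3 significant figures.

31000 litres

Depth: 0.068 in × 25.4 = 1.7272 mm.
1 mm over 1 m² is 1 L, so volume = 1.7272 × 17928.9 = 30966.796 L ≈ 31000 L.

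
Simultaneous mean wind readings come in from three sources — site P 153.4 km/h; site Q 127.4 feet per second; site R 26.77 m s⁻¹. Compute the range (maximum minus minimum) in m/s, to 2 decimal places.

site P: 153.4 km/h = 42.6111 m/s.
site Q: 127.4 ft/s = 38.8315 m/s.
Spread: 42.6111 − 26.7700 = 15.84 m/s.

15.84 m/s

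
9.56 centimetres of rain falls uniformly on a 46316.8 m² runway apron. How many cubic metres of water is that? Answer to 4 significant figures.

4428 cubic metres

Depth: 9.56 cm × 10 = 95.6 mm.
1 mm over 1 m² is 1 L, so volume = 95.6 × 46316.8 = 4427886.1 L = 4428 m³.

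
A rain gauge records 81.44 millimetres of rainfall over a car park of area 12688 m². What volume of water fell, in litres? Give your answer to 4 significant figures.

1033000 litres

1 mm over 1 m² is 1 L, so volume = 81.44 × 12688 = 1033310.7 L ≈ 1033000 L.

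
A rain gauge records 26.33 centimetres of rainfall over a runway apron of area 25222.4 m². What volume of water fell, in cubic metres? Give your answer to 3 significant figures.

Depth: 26.33 cm × 10 = 263.3 mm.
1 mm over 1 m² is 1 L, so volume = 263.3 × 25222.4 = 6641057.9 L = 6640 m³.

6640 cubic metres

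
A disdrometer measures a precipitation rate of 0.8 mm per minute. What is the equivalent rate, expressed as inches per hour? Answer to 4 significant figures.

1.890 in/hour

0.8 mm/minute × 0.0393701 in/mm × 60 minute/hour = 1.890 in/hour.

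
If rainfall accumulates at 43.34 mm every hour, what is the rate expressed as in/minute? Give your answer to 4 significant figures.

0.02844 in/minute

43.34 mm/hour × 0.0393701 in/mm × 0.0166667 hour/minute = 0.02844 in/minute.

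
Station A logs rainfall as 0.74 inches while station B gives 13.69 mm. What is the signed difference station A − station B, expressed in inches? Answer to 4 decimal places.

0.2010 in

station B: 13.69 mm = 0.538976 in.
Difference: 0.740000 − 0.538976 = 0.2010 in.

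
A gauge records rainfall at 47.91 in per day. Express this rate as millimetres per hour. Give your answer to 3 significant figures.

50.7 mm/hour

47.91 in/day × 25.4 mm/in × 0.0416667 day/hour = 50.7 mm/hour.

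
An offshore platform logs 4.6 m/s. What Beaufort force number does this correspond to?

Beaufort force 3

4.6 m/s lies in the Beaufort 3 band (gentle breeze, 3.4–5.4 m/s).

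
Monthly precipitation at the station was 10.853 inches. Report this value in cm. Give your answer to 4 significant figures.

1 in = 2.54 cm, so 10.853 × 2.54 = 27.57 cm.

27.57 cm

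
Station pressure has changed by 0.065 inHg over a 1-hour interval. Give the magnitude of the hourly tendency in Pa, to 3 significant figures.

220 Pa per hour

0.065 inHg / 1 h × 3386.39 Pa/inHg = 220 Pa/h.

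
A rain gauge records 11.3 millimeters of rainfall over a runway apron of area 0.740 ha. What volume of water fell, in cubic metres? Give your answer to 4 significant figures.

83.62 cubic metres

Area: 0.740 ha = 7400 m².
1 mm over 1 m² is 1 L, so volume = 11.3 × 7400 = 83620 L = 83.62 m³.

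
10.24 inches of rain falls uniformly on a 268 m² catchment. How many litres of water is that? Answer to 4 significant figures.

69710 litres

Depth: 10.24 in × 25.4 = 260.096 mm.
1 mm over 1 m² is 1 L, so volume = 260.096 × 268 = 69705.728 L ≈ 69710 L.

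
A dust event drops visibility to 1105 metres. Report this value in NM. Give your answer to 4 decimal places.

1 m = 0.000539957 nmi, so 1105 × 0.000539957 = 0.5967 nmi.

0.5967 nmi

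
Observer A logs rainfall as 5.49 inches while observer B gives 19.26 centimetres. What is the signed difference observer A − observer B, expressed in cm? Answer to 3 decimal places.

observer A: 5.49 in = 13.94460 cm.
Difference: 13.94460 − 19.26000 = -5.315 cm.

-5.315 cm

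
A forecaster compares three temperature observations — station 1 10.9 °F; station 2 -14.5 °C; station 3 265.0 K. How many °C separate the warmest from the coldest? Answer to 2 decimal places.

station 1: 10.9 °F = -11.722 °C.
station 3: 265.0 K = -8.150 °C.
Spread: (-8.150) − (-14.500) = 6.350 °C.

6.35 °C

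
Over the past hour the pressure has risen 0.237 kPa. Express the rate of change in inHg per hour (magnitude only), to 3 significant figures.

0.0700 inHg per hour

0.237 kPa / 1 h × 0.2953 inHg/kPa = 0.0700 inHg/h.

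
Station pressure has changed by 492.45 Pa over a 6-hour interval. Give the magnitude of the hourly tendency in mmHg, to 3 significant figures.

0.616 mmHg per hour

492.45 Pa / 6 h × 0.00750062 mmHg/Pa = 0.616 mmHg/h.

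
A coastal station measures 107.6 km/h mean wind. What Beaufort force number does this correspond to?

Beaufort force 11

107.6 km/h = 29.9 m/s, which is Beaufort 11 (violent storm, 28.5–32.6 m/s).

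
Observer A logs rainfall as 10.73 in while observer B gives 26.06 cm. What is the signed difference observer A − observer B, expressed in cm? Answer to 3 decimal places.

observer A: 10.73 in = 27.25420 cm.
Difference: 27.25420 − 26.06000 = 1.194 cm.

1.194 cm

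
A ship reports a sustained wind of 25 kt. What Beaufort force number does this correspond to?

25 kt lies in the Beaufort 6 band (strong breeze, 22–27 kt).

Beaufort force 6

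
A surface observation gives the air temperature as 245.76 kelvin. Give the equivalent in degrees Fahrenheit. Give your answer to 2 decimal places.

First to °C: -27.39 °C.
Then to °F: -17.30 °F.

-17.30 °F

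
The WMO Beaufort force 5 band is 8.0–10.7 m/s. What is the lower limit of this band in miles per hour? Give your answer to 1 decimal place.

17.9 mph

8.0–10.7 m/s × 2.237 = 17.9–23.9 mph.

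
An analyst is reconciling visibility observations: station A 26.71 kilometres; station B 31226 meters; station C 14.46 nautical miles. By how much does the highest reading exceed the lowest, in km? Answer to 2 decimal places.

station B: 31226 m = 31.2260 km.
station C: 14.46 nmi = 26.7799 km.
Spread: 31.2260 − 26.7100 = 4.52 km.

4.52 km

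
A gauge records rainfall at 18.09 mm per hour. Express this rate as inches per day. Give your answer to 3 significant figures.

18.09 mm/hour × 0.0393701 in/mm × 24 hour/day = 17.1 in/day.

17.1 in/day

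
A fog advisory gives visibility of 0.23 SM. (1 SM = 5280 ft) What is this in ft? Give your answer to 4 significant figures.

1 SM = 5280 ft, so 0.23 × 5280 = 1214 ft.

1214 ft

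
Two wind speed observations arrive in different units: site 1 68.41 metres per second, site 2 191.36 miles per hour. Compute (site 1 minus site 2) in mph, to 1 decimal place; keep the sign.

-38.3 mph

site 1: 68.41 m/s = 153.029 mph.
Difference: 153.029 − 191.360 = -38.3 mph.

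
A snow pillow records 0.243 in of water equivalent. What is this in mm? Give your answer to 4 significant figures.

6.172 mm

1 in = 25.4 mm, so 0.243 × 25.4 = 6.172 mm.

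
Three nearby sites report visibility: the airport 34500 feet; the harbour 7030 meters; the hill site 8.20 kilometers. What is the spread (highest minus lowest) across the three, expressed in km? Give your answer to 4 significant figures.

the airport: 34500 ft = 10.51560 km.
the harbour: 7030 m = 7.03000 km.
Spread: 10.51560 − 7.03000 = 3.486 km.

3.486 km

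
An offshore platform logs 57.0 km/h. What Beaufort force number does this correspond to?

57.0 km/h = 15.8 m/s, which is Beaufort 7 (near gale, 13.9–17.1 m/s).

Beaufort force 7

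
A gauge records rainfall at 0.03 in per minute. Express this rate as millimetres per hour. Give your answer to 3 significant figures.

0.03 in/minute × 25.4 mm/in × 60 minute/hour = 45.7 mm/hour.

45.7 mm/hour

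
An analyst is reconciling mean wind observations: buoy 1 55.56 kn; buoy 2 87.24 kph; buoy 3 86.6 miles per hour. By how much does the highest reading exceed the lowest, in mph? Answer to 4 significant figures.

buoy 1: 55.56 kt = 63.9373 mph.
buoy 2: 87.24 km/h = 54.2084 mph.
Spread: 86.6000 − 54.2084 = 32.39 mph.

32.39 mph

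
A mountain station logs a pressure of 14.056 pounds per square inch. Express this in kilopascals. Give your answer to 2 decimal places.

1 psi = 6.89476 kPa, so 14.056 × 6.89476 = 96.91 kPa.

96.91 kPa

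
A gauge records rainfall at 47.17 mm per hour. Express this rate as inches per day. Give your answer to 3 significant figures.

44.6 in/day

47.17 mm/hour × 0.0393701 in/mm × 24 hour/day = 44.6 in/day.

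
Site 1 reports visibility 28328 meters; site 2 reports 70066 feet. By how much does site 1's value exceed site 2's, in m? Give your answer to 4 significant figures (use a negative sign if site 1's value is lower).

6972 m

site 2: 70066 ft = 21356.12 m.
Difference: 28328.00 − 21356.12 = 6972 m.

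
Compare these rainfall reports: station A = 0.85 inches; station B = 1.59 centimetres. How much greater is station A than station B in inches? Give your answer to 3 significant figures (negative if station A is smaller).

0.224 in

station B: 1.59 cm = 0.62598 in.
Difference: 0.85000 − 0.62598 = 0.224 in.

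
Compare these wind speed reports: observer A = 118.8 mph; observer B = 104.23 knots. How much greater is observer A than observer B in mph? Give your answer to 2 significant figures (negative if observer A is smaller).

-1.1 mph

observer B: 104.23 kt = 119.946 mph.
Difference: 118.800 − 119.946 = -1.1 mph.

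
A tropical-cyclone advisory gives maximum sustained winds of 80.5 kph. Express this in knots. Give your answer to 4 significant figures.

1 km/h = 0.539957 kt, so 80.5 × 0.539957 = 43.47 kt.

43.47 kt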